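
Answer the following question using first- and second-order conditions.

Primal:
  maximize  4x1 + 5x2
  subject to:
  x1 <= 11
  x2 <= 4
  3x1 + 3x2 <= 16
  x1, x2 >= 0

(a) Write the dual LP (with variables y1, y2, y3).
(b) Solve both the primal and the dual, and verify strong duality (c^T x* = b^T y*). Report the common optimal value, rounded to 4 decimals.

The standard primal-dual pair for 'max c^T x s.t. A x <= b, x >= 0' is:
  Dual:  min b^T y  s.t.  A^T y >= c,  y >= 0.

So the dual LP is:
  minimize  11y1 + 4y2 + 16y3
  subject to:
    y1 + 3y3 >= 4
    y2 + 3y3 >= 5
    y1, y2, y3 >= 0

Solving the primal: x* = (1.3333, 4).
  primal value c^T x* = 25.3333.
Solving the dual: y* = (0, 1, 1.3333).
  dual value b^T y* = 25.3333.
Strong duality: c^T x* = b^T y*. Confirmed.

25.3333


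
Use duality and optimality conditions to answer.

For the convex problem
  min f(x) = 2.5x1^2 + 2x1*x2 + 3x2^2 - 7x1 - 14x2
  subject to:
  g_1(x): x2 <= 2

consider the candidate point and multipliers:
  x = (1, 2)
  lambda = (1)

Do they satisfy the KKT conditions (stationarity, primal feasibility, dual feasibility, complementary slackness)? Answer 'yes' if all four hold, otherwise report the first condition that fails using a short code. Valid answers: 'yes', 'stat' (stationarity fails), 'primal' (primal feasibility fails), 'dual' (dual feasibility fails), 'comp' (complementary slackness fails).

Gradient of f: grad f(x) = Q x + c = (2, 0)
Constraint values g_i(x) = a_i^T x - b_i:
  g_1((1, 2)) = 0
Stationarity residual: grad f(x) + sum_i lambda_i a_i = (2, 1)
  -> stationarity FAILS
Primal feasibility (all g_i <= 0): OK
Dual feasibility (all lambda_i >= 0): OK
Complementary slackness (lambda_i * g_i(x) = 0 for all i): OK

Verdict: the first failing condition is stationarity -> stat.

stat


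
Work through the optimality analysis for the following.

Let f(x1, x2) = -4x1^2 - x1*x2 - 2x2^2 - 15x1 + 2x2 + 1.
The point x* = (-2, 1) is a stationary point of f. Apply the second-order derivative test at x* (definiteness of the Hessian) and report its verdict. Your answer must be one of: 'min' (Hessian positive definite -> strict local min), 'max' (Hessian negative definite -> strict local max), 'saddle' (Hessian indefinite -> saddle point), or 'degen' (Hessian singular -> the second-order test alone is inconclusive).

Compute the Hessian H = grad^2 f:
  H = [[-8, -1], [-1, -4]]
Verify stationarity: grad f(x*) = H x* + g = (0, 0).
Eigenvalues of H: -8.2361, -3.7639.
Both eigenvalues < 0, so H is negative definite -> x* is a strict local max.

max


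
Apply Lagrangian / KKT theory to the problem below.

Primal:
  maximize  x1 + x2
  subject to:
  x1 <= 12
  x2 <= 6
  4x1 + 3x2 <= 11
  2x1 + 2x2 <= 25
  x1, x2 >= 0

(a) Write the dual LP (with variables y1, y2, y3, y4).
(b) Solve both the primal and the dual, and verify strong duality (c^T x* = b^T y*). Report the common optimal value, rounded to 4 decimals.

The standard primal-dual pair for 'max c^T x s.t. A x <= b, x >= 0' is:
  Dual:  min b^T y  s.t.  A^T y >= c,  y >= 0.

So the dual LP is:
  minimize  12y1 + 6y2 + 11y3 + 25y4
  subject to:
    y1 + 4y3 + 2y4 >= 1
    y2 + 3y3 + 2y4 >= 1
    y1, y2, y3, y4 >= 0

Solving the primal: x* = (0, 3.6667).
  primal value c^T x* = 3.6667.
Solving the dual: y* = (0, 0, 0.3333, 0).
  dual value b^T y* = 3.6667.
Strong duality: c^T x* = b^T y*. Confirmed.

3.6667


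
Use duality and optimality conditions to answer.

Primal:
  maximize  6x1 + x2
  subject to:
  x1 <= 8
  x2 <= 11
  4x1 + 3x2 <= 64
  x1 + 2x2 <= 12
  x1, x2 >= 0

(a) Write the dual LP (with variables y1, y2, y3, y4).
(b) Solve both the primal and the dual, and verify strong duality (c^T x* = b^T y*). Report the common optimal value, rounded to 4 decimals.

The standard primal-dual pair for 'max c^T x s.t. A x <= b, x >= 0' is:
  Dual:  min b^T y  s.t.  A^T y >= c,  y >= 0.

So the dual LP is:
  minimize  8y1 + 11y2 + 64y3 + 12y4
  subject to:
    y1 + 4y3 + y4 >= 6
    y2 + 3y3 + 2y4 >= 1
    y1, y2, y3, y4 >= 0

Solving the primal: x* = (8, 2).
  primal value c^T x* = 50.
Solving the dual: y* = (5.5, 0, 0, 0.5).
  dual value b^T y* = 50.
Strong duality: c^T x* = b^T y*. Confirmed.

50


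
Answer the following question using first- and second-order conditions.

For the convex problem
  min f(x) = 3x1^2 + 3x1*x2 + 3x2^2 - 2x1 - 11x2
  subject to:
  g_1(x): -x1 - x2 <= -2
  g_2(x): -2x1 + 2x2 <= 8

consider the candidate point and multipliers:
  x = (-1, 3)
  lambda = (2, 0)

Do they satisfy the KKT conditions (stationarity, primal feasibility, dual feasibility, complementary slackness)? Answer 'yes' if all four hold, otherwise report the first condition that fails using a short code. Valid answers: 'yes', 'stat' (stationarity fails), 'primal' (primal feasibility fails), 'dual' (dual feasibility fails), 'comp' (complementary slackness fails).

Gradient of f: grad f(x) = Q x + c = (1, 4)
Constraint values g_i(x) = a_i^T x - b_i:
  g_1((-1, 3)) = 0
  g_2((-1, 3)) = 0
Stationarity residual: grad f(x) + sum_i lambda_i a_i = (-1, 2)
  -> stationarity FAILS
Primal feasibility (all g_i <= 0): OK
Dual feasibility (all lambda_i >= 0): OK
Complementary slackness (lambda_i * g_i(x) = 0 for all i): OK

Verdict: the first failing condition is stationarity -> stat.

stat


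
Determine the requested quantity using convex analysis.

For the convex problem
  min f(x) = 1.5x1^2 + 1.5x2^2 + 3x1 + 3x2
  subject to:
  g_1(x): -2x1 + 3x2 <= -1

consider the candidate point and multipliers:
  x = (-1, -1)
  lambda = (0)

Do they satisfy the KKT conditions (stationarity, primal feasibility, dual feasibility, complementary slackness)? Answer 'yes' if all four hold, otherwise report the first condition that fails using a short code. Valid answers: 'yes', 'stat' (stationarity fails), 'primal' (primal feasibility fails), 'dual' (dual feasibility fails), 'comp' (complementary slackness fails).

Gradient of f: grad f(x) = Q x + c = (0, 0)
Constraint values g_i(x) = a_i^T x - b_i:
  g_1((-1, -1)) = 0
Stationarity residual: grad f(x) + sum_i lambda_i a_i = (0, 0)
  -> stationarity OK
Primal feasibility (all g_i <= 0): OK
Dual feasibility (all lambda_i >= 0): OK
Complementary slackness (lambda_i * g_i(x) = 0 for all i): OK

Verdict: yes, KKT holds.

yes


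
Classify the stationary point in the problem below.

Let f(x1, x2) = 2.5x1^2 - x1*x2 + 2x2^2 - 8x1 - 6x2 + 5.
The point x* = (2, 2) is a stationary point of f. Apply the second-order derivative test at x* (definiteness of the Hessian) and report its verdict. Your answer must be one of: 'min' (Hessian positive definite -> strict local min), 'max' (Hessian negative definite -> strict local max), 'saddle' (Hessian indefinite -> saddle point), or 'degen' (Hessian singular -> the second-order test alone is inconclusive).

Compute the Hessian H = grad^2 f:
  H = [[5, -1], [-1, 4]]
Verify stationarity: grad f(x*) = H x* + g = (0, 0).
Eigenvalues of H: 3.382, 5.618.
Both eigenvalues > 0, so H is positive definite -> x* is a strict local min.

min


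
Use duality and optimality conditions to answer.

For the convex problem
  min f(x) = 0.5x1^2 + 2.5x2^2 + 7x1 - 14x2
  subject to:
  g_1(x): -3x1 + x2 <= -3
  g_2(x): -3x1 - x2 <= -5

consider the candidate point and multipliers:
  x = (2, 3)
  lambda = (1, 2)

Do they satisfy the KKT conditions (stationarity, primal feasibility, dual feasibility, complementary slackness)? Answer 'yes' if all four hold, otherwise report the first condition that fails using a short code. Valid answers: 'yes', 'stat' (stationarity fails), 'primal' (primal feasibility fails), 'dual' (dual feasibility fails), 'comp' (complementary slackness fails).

Gradient of f: grad f(x) = Q x + c = (9, 1)
Constraint values g_i(x) = a_i^T x - b_i:
  g_1((2, 3)) = 0
  g_2((2, 3)) = -4
Stationarity residual: grad f(x) + sum_i lambda_i a_i = (0, 0)
  -> stationarity OK
Primal feasibility (all g_i <= 0): OK
Dual feasibility (all lambda_i >= 0): OK
Complementary slackness (lambda_i * g_i(x) = 0 for all i): FAILS

Verdict: the first failing condition is complementary_slackness -> comp.

comp


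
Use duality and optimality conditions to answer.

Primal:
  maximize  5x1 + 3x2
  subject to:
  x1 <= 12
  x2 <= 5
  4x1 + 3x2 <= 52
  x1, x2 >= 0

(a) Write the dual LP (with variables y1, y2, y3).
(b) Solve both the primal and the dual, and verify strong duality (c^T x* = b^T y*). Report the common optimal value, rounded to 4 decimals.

The standard primal-dual pair for 'max c^T x s.t. A x <= b, x >= 0' is:
  Dual:  min b^T y  s.t.  A^T y >= c,  y >= 0.

So the dual LP is:
  minimize  12y1 + 5y2 + 52y3
  subject to:
    y1 + 4y3 >= 5
    y2 + 3y3 >= 3
    y1, y2, y3 >= 0

Solving the primal: x* = (12, 1.3333).
  primal value c^T x* = 64.
Solving the dual: y* = (1, 0, 1).
  dual value b^T y* = 64.
Strong duality: c^T x* = b^T y*. Confirmed.

64


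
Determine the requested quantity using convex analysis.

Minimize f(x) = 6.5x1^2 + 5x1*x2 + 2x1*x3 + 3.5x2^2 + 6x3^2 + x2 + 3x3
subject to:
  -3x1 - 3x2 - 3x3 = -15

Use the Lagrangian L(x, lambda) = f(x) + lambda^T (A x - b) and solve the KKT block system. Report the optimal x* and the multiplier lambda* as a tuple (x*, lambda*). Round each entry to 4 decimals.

Form the Lagrangian:
  L(x, lambda) = (1/2) x^T Q x + c^T x + lambda^T (A x - b)
Stationarity (grad_x L = 0): Q x + c + A^T lambda = 0.
Primal feasibility: A x = b.

This gives the KKT block system:
  [ Q   A^T ] [ x     ]   [-c ]
  [ A    0  ] [ lambda ] = [ b ]

Solving the linear system:
  x*      = (0.4425, 2.9138, 1.6437)
  lambda* = (7.8697)
  f(x*)   = 62.9454

x* = (0.4425, 2.9138, 1.6437), lambda* = (7.8697)


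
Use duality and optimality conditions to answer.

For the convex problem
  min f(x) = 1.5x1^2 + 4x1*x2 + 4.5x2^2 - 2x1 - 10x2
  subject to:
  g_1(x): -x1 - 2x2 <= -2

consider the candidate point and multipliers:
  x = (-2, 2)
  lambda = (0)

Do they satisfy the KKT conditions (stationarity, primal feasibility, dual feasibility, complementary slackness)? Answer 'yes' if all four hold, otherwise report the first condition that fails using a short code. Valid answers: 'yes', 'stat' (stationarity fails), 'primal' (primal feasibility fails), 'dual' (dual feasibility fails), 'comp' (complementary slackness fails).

Gradient of f: grad f(x) = Q x + c = (0, 0)
Constraint values g_i(x) = a_i^T x - b_i:
  g_1((-2, 2)) = 0
Stationarity residual: grad f(x) + sum_i lambda_i a_i = (0, 0)
  -> stationarity OK
Primal feasibility (all g_i <= 0): OK
Dual feasibility (all lambda_i >= 0): OK
Complementary slackness (lambda_i * g_i(x) = 0 for all i): OK

Verdict: yes, KKT holds.

yes


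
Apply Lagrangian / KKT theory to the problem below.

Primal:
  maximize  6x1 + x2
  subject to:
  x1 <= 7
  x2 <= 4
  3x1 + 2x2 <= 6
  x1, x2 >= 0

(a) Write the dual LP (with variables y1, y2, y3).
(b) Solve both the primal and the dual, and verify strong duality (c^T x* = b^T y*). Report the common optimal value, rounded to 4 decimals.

The standard primal-dual pair for 'max c^T x s.t. A x <= b, x >= 0' is:
  Dual:  min b^T y  s.t.  A^T y >= c,  y >= 0.

So the dual LP is:
  minimize  7y1 + 4y2 + 6y3
  subject to:
    y1 + 3y3 >= 6
    y2 + 2y3 >= 1
    y1, y2, y3 >= 0

Solving the primal: x* = (2, 0).
  primal value c^T x* = 12.
Solving the dual: y* = (0, 0, 2).
  dual value b^T y* = 12.
Strong duality: c^T x* = b^T y*. Confirmed.

12


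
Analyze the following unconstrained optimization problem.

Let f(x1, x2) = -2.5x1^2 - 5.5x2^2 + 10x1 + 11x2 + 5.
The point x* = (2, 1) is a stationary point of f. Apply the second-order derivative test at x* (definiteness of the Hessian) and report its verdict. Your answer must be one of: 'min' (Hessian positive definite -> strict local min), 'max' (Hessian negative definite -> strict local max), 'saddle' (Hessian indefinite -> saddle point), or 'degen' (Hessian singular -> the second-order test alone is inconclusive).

Compute the Hessian H = grad^2 f:
  H = [[-5, 0], [0, -11]]
Verify stationarity: grad f(x*) = H x* + g = (0, 0).
Eigenvalues of H: -11, -5.
Both eigenvalues < 0, so H is negative definite -> x* is a strict local max.

max


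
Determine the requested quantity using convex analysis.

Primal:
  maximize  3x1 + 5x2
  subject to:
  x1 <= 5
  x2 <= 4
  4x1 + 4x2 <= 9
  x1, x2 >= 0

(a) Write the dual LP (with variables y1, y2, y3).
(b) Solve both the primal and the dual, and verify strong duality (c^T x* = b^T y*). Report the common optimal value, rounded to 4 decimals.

The standard primal-dual pair for 'max c^T x s.t. A x <= b, x >= 0' is:
  Dual:  min b^T y  s.t.  A^T y >= c,  y >= 0.

So the dual LP is:
  minimize  5y1 + 4y2 + 9y3
  subject to:
    y1 + 4y3 >= 3
    y2 + 4y3 >= 5
    y1, y2, y3 >= 0

Solving the primal: x* = (0, 2.25).
  primal value c^T x* = 11.25.
Solving the dual: y* = (0, 0, 1.25).
  dual value b^T y* = 11.25.
Strong duality: c^T x* = b^T y*. Confirmed.

11.25


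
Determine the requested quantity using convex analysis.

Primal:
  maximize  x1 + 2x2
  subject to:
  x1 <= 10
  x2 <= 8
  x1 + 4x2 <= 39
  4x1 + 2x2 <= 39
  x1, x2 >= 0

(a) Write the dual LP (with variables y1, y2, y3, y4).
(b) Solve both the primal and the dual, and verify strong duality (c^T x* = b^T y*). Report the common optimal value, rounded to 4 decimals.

The standard primal-dual pair for 'max c^T x s.t. A x <= b, x >= 0' is:
  Dual:  min b^T y  s.t.  A^T y >= c,  y >= 0.

So the dual LP is:
  minimize  10y1 + 8y2 + 39y3 + 39y4
  subject to:
    y1 + y3 + 4y4 >= 1
    y2 + 4y3 + 2y4 >= 2
    y1, y2, y3, y4 >= 0

Solving the primal: x* = (5.75, 8).
  primal value c^T x* = 21.75.
Solving the dual: y* = (0, 1.5, 0, 0.25).
  dual value b^T y* = 21.75.
Strong duality: c^T x* = b^T y*. Confirmed.

21.75


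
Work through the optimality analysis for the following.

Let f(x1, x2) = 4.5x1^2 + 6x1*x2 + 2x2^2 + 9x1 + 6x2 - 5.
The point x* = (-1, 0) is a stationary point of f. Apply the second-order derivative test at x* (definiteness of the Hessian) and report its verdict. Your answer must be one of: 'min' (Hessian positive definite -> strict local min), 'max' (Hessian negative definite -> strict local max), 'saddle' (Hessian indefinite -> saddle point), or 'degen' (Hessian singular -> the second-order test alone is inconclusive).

Compute the Hessian H = grad^2 f:
  H = [[9, 6], [6, 4]]
Verify stationarity: grad f(x*) = H x* + g = (0, 0).
Eigenvalues of H: 0, 13.
H has a zero eigenvalue (singular; positive semidefinite but not definite), so H is neither positive definite, negative definite, nor indefinite. The second-order test alone is inconclusive -> degen.
(Indeed, f is constant along the null direction of H through x*, so x* is not a strict local extremum.)

degen


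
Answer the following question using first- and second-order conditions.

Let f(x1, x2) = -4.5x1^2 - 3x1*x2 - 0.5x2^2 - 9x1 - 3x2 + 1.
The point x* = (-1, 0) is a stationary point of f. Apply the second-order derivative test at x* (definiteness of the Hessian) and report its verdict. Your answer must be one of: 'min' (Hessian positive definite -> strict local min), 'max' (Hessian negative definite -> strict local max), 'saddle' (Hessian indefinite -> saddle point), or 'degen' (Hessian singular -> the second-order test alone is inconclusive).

Compute the Hessian H = grad^2 f:
  H = [[-9, -3], [-3, -1]]
Verify stationarity: grad f(x*) = H x* + g = (0, 0).
Eigenvalues of H: -10, 0.
H has a zero eigenvalue (singular; negative semidefinite but not definite), so H is neither positive definite, negative definite, nor indefinite. The second-order test alone is inconclusive -> degen.
(Indeed, f is constant along the null direction of H through x*, so x* is not a strict local extremum.)

degen


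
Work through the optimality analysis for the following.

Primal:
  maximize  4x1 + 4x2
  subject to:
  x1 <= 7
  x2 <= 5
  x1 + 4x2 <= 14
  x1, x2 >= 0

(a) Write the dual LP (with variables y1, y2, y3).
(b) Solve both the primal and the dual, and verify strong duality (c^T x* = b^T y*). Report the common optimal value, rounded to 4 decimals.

The standard primal-dual pair for 'max c^T x s.t. A x <= b, x >= 0' is:
  Dual:  min b^T y  s.t.  A^T y >= c,  y >= 0.

So the dual LP is:
  minimize  7y1 + 5y2 + 14y3
  subject to:
    y1 + y3 >= 4
    y2 + 4y3 >= 4
    y1, y2, y3 >= 0

Solving the primal: x* = (7, 1.75).
  primal value c^T x* = 35.
Solving the dual: y* = (3, 0, 1).
  dual value b^T y* = 35.
Strong duality: c^T x* = b^T y*. Confirmed.

35


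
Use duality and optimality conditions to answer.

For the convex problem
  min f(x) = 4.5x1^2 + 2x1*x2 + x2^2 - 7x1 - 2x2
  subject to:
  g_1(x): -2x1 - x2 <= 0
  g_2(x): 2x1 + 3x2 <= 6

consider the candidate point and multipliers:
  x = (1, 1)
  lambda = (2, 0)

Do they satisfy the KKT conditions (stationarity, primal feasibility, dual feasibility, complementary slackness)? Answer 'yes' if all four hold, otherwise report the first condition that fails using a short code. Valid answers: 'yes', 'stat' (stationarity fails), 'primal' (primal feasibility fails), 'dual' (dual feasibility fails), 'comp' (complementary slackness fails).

Gradient of f: grad f(x) = Q x + c = (4, 2)
Constraint values g_i(x) = a_i^T x - b_i:
  g_1((1, 1)) = -3
  g_2((1, 1)) = -1
Stationarity residual: grad f(x) + sum_i lambda_i a_i = (0, 0)
  -> stationarity OK
Primal feasibility (all g_i <= 0): OK
Dual feasibility (all lambda_i >= 0): OK
Complementary slackness (lambda_i * g_i(x) = 0 for all i): FAILS

Verdict: the first failing condition is complementary_slackness -> comp.

comp


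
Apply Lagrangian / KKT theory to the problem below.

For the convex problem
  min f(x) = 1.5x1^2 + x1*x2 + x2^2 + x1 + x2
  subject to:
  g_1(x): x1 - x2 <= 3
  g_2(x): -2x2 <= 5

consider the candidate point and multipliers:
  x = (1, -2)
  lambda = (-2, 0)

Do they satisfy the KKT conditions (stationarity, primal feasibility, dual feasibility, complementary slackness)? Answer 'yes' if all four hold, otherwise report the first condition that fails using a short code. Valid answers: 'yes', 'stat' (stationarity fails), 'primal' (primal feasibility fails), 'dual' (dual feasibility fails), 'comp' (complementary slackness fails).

Gradient of f: grad f(x) = Q x + c = (2, -2)
Constraint values g_i(x) = a_i^T x - b_i:
  g_1((1, -2)) = 0
  g_2((1, -2)) = -1
Stationarity residual: grad f(x) + sum_i lambda_i a_i = (0, 0)
  -> stationarity OK
Primal feasibility (all g_i <= 0): OK
Dual feasibility (all lambda_i >= 0): FAILS
Complementary slackness (lambda_i * g_i(x) = 0 for all i): OK

Verdict: the first failing condition is dual_feasibility -> dual.

dual


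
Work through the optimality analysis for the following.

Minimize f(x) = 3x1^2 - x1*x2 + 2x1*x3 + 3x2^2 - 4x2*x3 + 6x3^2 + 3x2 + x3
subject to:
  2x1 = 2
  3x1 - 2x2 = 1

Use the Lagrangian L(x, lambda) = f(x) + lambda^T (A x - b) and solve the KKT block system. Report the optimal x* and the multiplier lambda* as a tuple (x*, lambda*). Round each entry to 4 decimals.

Form the Lagrangian:
  L(x, lambda) = (1/2) x^T Q x + c^T x + lambda^T (A x - b)
Stationarity (grad_x L = 0): Q x + c + A^T lambda = 0.
Primal feasibility: A x = b.

This gives the KKT block system:
  [ Q   A^T ] [ x     ]   [-c ]
  [ A    0  ] [ lambda ] = [ b ]

Solving the linear system:
  x*      = (1, 1, 0.0833)
  lambda* = (-8.3333, 3.8333)
  f(x*)   = 7.9583

x* = (1, 1, 0.0833), lambda* = (-8.3333, 3.8333)


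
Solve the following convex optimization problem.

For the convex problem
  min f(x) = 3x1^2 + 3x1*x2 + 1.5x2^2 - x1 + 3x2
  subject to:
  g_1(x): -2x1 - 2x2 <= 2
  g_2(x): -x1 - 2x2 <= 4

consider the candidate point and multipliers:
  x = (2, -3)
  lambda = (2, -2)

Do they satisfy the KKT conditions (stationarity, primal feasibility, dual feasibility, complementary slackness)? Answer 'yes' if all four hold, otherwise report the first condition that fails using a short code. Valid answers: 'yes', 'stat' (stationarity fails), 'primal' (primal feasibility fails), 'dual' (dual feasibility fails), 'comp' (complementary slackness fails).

Gradient of f: grad f(x) = Q x + c = (2, 0)
Constraint values g_i(x) = a_i^T x - b_i:
  g_1((2, -3)) = 0
  g_2((2, -3)) = 0
Stationarity residual: grad f(x) + sum_i lambda_i a_i = (0, 0)
  -> stationarity OK
Primal feasibility (all g_i <= 0): OK
Dual feasibility (all lambda_i >= 0): FAILS
Complementary slackness (lambda_i * g_i(x) = 0 for all i): OK

Verdict: the first failing condition is dual_feasibility -> dual.

dual


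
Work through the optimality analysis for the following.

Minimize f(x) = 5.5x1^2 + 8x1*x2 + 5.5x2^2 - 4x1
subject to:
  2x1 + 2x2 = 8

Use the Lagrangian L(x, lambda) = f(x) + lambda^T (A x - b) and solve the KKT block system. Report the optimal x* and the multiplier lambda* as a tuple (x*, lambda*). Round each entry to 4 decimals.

Form the Lagrangian:
  L(x, lambda) = (1/2) x^T Q x + c^T x + lambda^T (A x - b)
Stationarity (grad_x L = 0): Q x + c + A^T lambda = 0.
Primal feasibility: A x = b.

This gives the KKT block system:
  [ Q   A^T ] [ x     ]   [-c ]
  [ A    0  ] [ lambda ] = [ b ]

Solving the linear system:
  x*      = (2.6667, 1.3333)
  lambda* = (-18)
  f(x*)   = 66.6667

x* = (2.6667, 1.3333), lambda* = (-18)


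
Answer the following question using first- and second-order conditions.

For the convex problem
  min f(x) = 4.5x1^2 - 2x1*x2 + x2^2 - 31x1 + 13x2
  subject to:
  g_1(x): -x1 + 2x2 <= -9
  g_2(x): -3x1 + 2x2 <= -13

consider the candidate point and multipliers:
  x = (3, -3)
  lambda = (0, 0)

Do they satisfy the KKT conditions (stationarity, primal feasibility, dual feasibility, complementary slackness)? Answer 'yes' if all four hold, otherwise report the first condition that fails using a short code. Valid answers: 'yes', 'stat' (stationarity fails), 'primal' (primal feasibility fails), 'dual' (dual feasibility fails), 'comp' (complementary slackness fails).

Gradient of f: grad f(x) = Q x + c = (2, 1)
Constraint values g_i(x) = a_i^T x - b_i:
  g_1((3, -3)) = 0
  g_2((3, -3)) = -2
Stationarity residual: grad f(x) + sum_i lambda_i a_i = (2, 1)
  -> stationarity FAILS
Primal feasibility (all g_i <= 0): OK
Dual feasibility (all lambda_i >= 0): OK
Complementary slackness (lambda_i * g_i(x) = 0 for all i): OK

Verdict: the first failing condition is stationarity -> stat.

stat


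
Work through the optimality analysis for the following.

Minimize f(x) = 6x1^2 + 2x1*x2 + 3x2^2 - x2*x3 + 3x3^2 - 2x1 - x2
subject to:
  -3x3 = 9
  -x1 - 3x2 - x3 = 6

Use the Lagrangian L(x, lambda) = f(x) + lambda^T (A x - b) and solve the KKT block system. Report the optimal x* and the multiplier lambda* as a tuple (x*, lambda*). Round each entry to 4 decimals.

Form the Lagrangian:
  L(x, lambda) = (1/2) x^T Q x + c^T x + lambda^T (A x - b)
Stationarity (grad_x L = 0): Q x + c + A^T lambda = 0.
Primal feasibility: A x = b.

This gives the KKT block system:
  [ Q   A^T ] [ x     ]   [-c ]
  [ A    0  ] [ lambda ] = [ b ]

Solving the linear system:
  x*      = (0.2353, -1.0784, -3)
  lambda* = (-5.1961, -1.3333)
  f(x*)   = 27.6863

x* = (0.2353, -1.0784, -3), lambda* = (-5.1961, -1.3333)


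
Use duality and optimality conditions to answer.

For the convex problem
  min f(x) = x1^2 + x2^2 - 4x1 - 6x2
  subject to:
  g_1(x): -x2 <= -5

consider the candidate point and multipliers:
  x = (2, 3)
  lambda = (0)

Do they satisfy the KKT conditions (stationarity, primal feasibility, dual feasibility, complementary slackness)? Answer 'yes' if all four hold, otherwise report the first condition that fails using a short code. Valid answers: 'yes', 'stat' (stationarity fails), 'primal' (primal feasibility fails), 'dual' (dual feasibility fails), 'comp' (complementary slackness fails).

Gradient of f: grad f(x) = Q x + c = (0, 0)
Constraint values g_i(x) = a_i^T x - b_i:
  g_1((2, 3)) = 2
Stationarity residual: grad f(x) + sum_i lambda_i a_i = (0, 0)
  -> stationarity OK
Primal feasibility (all g_i <= 0): FAILS
Dual feasibility (all lambda_i >= 0): OK
Complementary slackness (lambda_i * g_i(x) = 0 for all i): OK

Verdict: the first failing condition is primal_feasibility -> primal.

primal


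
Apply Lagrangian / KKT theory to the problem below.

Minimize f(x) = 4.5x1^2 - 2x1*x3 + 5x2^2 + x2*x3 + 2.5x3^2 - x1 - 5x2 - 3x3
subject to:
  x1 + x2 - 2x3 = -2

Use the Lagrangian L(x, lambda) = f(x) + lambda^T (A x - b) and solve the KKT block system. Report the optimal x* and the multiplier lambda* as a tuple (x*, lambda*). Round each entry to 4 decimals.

Form the Lagrangian:
  L(x, lambda) = (1/2) x^T Q x + c^T x + lambda^T (A x - b)
Stationarity (grad_x L = 0): Q x + c + A^T lambda = 0.
Primal feasibility: A x = b.

This gives the KKT block system:
  [ Q   A^T ] [ x     ]   [-c ]
  [ A    0  ] [ lambda ] = [ b ]

Solving the linear system:
  x*      = (0.2214, 0.2313, 1.2264)
  lambda* = (1.4602)
  f(x*)   = -1.0684

x* = (0.2214, 0.2313, 1.2264), lambda* = (1.4602)


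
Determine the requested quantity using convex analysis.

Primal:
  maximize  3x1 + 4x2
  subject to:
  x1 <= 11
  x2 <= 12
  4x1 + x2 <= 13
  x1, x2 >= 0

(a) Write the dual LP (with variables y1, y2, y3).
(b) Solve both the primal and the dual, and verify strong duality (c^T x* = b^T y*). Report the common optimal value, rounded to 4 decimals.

The standard primal-dual pair for 'max c^T x s.t. A x <= b, x >= 0' is:
  Dual:  min b^T y  s.t.  A^T y >= c,  y >= 0.

So the dual LP is:
  minimize  11y1 + 12y2 + 13y3
  subject to:
    y1 + 4y3 >= 3
    y2 + y3 >= 4
    y1, y2, y3 >= 0

Solving the primal: x* = (0.25, 12).
  primal value c^T x* = 48.75.
Solving the dual: y* = (0, 3.25, 0.75).
  dual value b^T y* = 48.75.
Strong duality: c^T x* = b^T y*. Confirmed.

48.75


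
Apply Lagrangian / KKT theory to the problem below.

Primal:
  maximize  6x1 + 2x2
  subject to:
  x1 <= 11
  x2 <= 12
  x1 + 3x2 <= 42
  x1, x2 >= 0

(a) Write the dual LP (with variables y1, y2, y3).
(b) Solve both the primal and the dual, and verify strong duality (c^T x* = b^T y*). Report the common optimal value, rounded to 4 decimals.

The standard primal-dual pair for 'max c^T x s.t. A x <= b, x >= 0' is:
  Dual:  min b^T y  s.t.  A^T y >= c,  y >= 0.

So the dual LP is:
  minimize  11y1 + 12y2 + 42y3
  subject to:
    y1 + y3 >= 6
    y2 + 3y3 >= 2
    y1, y2, y3 >= 0

Solving the primal: x* = (11, 10.3333).
  primal value c^T x* = 86.6667.
Solving the dual: y* = (5.3333, 0, 0.6667).
  dual value b^T y* = 86.6667.
Strong duality: c^T x* = b^T y*. Confirmed.

86.6667


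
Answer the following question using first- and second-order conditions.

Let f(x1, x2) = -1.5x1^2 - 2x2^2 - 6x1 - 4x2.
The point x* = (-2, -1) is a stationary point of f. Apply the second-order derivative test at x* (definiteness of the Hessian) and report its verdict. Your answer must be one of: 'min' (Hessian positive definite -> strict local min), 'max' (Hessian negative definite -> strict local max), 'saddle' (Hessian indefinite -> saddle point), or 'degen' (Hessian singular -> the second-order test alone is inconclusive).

Compute the Hessian H = grad^2 f:
  H = [[-3, 0], [0, -4]]
Verify stationarity: grad f(x*) = H x* + g = (0, 0).
Eigenvalues of H: -4, -3.
Both eigenvalues < 0, so H is negative definite -> x* is a strict local max.

max


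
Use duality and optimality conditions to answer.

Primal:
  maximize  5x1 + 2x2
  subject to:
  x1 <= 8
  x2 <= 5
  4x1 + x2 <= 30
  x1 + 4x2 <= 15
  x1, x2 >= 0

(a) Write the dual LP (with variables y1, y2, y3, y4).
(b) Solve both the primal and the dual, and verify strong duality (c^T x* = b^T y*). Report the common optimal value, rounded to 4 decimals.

The standard primal-dual pair for 'max c^T x s.t. A x <= b, x >= 0' is:
  Dual:  min b^T y  s.t.  A^T y >= c,  y >= 0.

So the dual LP is:
  minimize  8y1 + 5y2 + 30y3 + 15y4
  subject to:
    y1 + 4y3 + y4 >= 5
    y2 + y3 + 4y4 >= 2
    y1, y2, y3, y4 >= 0

Solving the primal: x* = (7, 2).
  primal value c^T x* = 39.
Solving the dual: y* = (0, 0, 1.2, 0.2).
  dual value b^T y* = 39.
Strong duality: c^T x* = b^T y*. Confirmed.

39


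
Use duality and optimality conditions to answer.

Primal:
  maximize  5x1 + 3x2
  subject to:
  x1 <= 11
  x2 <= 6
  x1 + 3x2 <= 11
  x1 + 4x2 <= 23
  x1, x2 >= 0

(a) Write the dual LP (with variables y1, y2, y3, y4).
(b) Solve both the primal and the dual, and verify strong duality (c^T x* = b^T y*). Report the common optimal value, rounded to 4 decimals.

The standard primal-dual pair for 'max c^T x s.t. A x <= b, x >= 0' is:
  Dual:  min b^T y  s.t.  A^T y >= c,  y >= 0.

So the dual LP is:
  minimize  11y1 + 6y2 + 11y3 + 23y4
  subject to:
    y1 + y3 + y4 >= 5
    y2 + 3y3 + 4y4 >= 3
    y1, y2, y3, y4 >= 0

Solving the primal: x* = (11, 0).
  primal value c^T x* = 55.
Solving the dual: y* = (4, 0, 1, 0).
  dual value b^T y* = 55.
Strong duality: c^T x* = b^T y*. Confirmed.

55


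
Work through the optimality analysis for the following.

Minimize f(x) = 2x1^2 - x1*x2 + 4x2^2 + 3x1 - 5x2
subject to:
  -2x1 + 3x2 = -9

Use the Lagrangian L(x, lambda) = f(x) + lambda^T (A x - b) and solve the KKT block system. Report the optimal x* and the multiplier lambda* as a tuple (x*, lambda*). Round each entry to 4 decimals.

Form the Lagrangian:
  L(x, lambda) = (1/2) x^T Q x + c^T x + lambda^T (A x - b)
Stationarity (grad_x L = 0): Q x + c + A^T lambda = 0.
Primal feasibility: A x = b.

This gives the KKT block system:
  [ Q   A^T ] [ x     ]   [-c ]
  [ A    0  ] [ lambda ] = [ b ]

Solving the linear system:
  x*      = (2.1429, -1.5714)
  lambda* = (6.5714)
  f(x*)   = 36.7143

x* = (2.1429, -1.5714), lambda* = (6.5714)


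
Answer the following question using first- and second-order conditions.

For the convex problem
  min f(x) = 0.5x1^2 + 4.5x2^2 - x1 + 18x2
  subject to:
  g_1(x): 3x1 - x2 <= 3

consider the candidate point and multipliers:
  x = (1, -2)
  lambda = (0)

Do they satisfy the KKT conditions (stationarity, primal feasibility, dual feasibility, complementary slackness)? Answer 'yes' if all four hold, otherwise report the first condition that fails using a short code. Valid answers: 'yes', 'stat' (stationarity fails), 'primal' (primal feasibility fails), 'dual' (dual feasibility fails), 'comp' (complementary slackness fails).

Gradient of f: grad f(x) = Q x + c = (0, 0)
Constraint values g_i(x) = a_i^T x - b_i:
  g_1((1, -2)) = 2
Stationarity residual: grad f(x) + sum_i lambda_i a_i = (0, 0)
  -> stationarity OK
Primal feasibility (all g_i <= 0): FAILS
Dual feasibility (all lambda_i >= 0): OK
Complementary slackness (lambda_i * g_i(x) = 0 for all i): OK

Verdict: the first failing condition is primal_feasibility -> primal.

primal


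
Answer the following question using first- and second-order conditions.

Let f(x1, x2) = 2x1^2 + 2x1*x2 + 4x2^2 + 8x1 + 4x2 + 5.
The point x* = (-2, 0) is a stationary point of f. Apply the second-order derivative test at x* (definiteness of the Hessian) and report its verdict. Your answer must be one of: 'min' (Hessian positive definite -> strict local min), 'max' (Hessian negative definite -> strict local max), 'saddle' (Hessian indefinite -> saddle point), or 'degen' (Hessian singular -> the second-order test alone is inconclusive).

Compute the Hessian H = grad^2 f:
  H = [[4, 2], [2, 8]]
Verify stationarity: grad f(x*) = H x* + g = (0, 0).
Eigenvalues of H: 3.1716, 8.8284.
Both eigenvalues > 0, so H is positive definite -> x* is a strict local min.

min


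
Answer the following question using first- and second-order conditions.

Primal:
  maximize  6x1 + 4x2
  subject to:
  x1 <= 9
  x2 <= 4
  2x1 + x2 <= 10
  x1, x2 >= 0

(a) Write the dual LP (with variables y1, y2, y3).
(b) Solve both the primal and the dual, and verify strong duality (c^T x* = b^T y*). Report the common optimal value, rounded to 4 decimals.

The standard primal-dual pair for 'max c^T x s.t. A x <= b, x >= 0' is:
  Dual:  min b^T y  s.t.  A^T y >= c,  y >= 0.

So the dual LP is:
  minimize  9y1 + 4y2 + 10y3
  subject to:
    y1 + 2y3 >= 6
    y2 + y3 >= 4
    y1, y2, y3 >= 0

Solving the primal: x* = (3, 4).
  primal value c^T x* = 34.
Solving the dual: y* = (0, 1, 3).
  dual value b^T y* = 34.
Strong duality: c^T x* = b^T y*. Confirmed.

34


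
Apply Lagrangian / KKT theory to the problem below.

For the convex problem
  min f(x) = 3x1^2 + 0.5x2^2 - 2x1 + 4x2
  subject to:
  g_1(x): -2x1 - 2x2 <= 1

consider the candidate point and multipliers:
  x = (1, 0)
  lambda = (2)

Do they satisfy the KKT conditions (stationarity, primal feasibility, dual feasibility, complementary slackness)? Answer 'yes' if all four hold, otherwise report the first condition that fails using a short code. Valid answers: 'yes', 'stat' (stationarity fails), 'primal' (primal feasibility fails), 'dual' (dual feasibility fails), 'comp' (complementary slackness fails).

Gradient of f: grad f(x) = Q x + c = (4, 4)
Constraint values g_i(x) = a_i^T x - b_i:
  g_1((1, 0)) = -3
Stationarity residual: grad f(x) + sum_i lambda_i a_i = (0, 0)
  -> stationarity OK
Primal feasibility (all g_i <= 0): OK
Dual feasibility (all lambda_i >= 0): OK
Complementary slackness (lambda_i * g_i(x) = 0 for all i): FAILS

Verdict: the first failing condition is complementary_slackness -> comp.

comp


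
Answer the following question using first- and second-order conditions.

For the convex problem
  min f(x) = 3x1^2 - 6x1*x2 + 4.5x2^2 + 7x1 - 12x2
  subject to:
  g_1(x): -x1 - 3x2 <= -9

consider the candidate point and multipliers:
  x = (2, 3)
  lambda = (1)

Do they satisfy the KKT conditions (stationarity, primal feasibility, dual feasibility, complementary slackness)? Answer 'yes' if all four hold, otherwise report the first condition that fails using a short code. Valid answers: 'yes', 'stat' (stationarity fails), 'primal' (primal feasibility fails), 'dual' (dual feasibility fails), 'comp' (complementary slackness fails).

Gradient of f: grad f(x) = Q x + c = (1, 3)
Constraint values g_i(x) = a_i^T x - b_i:
  g_1((2, 3)) = -2
Stationarity residual: grad f(x) + sum_i lambda_i a_i = (0, 0)
  -> stationarity OK
Primal feasibility (all g_i <= 0): OK
Dual feasibility (all lambda_i >= 0): OK
Complementary slackness (lambda_i * g_i(x) = 0 for all i): FAILS

Verdict: the first failing condition is complementary_slackness -> comp.

comp


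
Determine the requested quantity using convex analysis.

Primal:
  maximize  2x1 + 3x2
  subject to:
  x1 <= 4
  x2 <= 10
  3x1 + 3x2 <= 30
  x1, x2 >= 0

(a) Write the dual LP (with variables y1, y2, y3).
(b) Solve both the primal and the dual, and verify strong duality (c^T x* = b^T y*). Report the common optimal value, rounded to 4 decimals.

The standard primal-dual pair for 'max c^T x s.t. A x <= b, x >= 0' is:
  Dual:  min b^T y  s.t.  A^T y >= c,  y >= 0.

So the dual LP is:
  minimize  4y1 + 10y2 + 30y3
  subject to:
    y1 + 3y3 >= 2
    y2 + 3y3 >= 3
    y1, y2, y3 >= 0

Solving the primal: x* = (0, 10).
  primal value c^T x* = 30.
Solving the dual: y* = (0, 0, 1).
  dual value b^T y* = 30.
Strong duality: c^T x* = b^T y*. Confirmed.

30


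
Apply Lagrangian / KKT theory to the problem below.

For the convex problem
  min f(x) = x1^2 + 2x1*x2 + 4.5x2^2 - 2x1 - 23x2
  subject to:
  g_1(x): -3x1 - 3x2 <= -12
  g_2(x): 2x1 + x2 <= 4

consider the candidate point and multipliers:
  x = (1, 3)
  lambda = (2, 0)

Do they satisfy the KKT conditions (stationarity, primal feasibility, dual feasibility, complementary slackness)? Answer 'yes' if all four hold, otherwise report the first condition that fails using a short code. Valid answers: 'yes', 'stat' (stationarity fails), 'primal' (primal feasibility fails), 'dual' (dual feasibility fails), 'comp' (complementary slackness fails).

Gradient of f: grad f(x) = Q x + c = (6, 6)
Constraint values g_i(x) = a_i^T x - b_i:
  g_1((1, 3)) = 0
  g_2((1, 3)) = 1
Stationarity residual: grad f(x) + sum_i lambda_i a_i = (0, 0)
  -> stationarity OK
Primal feasibility (all g_i <= 0): FAILS
Dual feasibility (all lambda_i >= 0): OK
Complementary slackness (lambda_i * g_i(x) = 0 for all i): OK

Verdict: the first failing condition is primal_feasibility -> primal.

primal


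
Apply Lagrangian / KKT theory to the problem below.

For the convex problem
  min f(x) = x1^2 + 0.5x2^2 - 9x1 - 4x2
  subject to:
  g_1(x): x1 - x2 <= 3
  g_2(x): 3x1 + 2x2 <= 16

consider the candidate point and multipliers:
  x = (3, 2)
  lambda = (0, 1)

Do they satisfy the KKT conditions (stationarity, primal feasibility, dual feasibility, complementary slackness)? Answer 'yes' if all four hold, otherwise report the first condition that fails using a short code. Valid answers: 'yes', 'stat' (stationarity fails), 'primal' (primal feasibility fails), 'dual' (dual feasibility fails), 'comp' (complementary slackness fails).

Gradient of f: grad f(x) = Q x + c = (-3, -2)
Constraint values g_i(x) = a_i^T x - b_i:
  g_1((3, 2)) = -2
  g_2((3, 2)) = -3
Stationarity residual: grad f(x) + sum_i lambda_i a_i = (0, 0)
  -> stationarity OK
Primal feasibility (all g_i <= 0): OK
Dual feasibility (all lambda_i >= 0): OK
Complementary slackness (lambda_i * g_i(x) = 0 for all i): FAILS

Verdict: the first failing condition is complementary_slackness -> comp.

comp


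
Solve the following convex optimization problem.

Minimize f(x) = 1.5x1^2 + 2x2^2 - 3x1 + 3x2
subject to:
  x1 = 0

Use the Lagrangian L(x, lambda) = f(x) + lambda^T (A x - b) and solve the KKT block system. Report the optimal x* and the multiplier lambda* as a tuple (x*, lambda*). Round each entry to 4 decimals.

Form the Lagrangian:
  L(x, lambda) = (1/2) x^T Q x + c^T x + lambda^T (A x - b)
Stationarity (grad_x L = 0): Q x + c + A^T lambda = 0.
Primal feasibility: A x = b.

This gives the KKT block system:
  [ Q   A^T ] [ x     ]   [-c ]
  [ A    0  ] [ lambda ] = [ b ]

Solving the linear system:
  x*      = (0, -0.75)
  lambda* = (3)
  f(x*)   = -1.125

x* = (0, -0.75), lambda* = (3)


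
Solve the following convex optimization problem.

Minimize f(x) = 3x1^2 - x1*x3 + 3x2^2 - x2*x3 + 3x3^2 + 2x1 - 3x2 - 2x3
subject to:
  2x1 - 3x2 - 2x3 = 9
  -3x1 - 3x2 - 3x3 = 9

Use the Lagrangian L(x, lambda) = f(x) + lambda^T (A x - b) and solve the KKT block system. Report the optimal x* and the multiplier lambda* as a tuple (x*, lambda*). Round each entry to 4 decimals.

Form the Lagrangian:
  L(x, lambda) = (1/2) x^T Q x + c^T x + lambda^T (A x - b)
Stationarity (grad_x L = 0): Q x + c + A^T lambda = 0.
Primal feasibility: A x = b.

This gives the KKT block system:
  [ Q   A^T ] [ x     ]   [-c ]
  [ A    0  ] [ lambda ] = [ b ]

Solving the linear system:
  x*      = (0.2881, -1.8477, -1.4404)
  lambda* = (-3.5629, -0.6523)
  f(x*)   = 23.4685

x* = (0.2881, -1.8477, -1.4404), lambda* = (-3.5629, -0.6523)


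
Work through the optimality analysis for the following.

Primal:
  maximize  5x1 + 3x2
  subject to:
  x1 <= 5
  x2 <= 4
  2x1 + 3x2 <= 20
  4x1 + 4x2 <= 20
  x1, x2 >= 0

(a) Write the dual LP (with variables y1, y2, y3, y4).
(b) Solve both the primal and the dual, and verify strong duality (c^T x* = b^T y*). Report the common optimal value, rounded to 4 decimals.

The standard primal-dual pair for 'max c^T x s.t. A x <= b, x >= 0' is:
  Dual:  min b^T y  s.t.  A^T y >= c,  y >= 0.

So the dual LP is:
  minimize  5y1 + 4y2 + 20y3 + 20y4
  subject to:
    y1 + 2y3 + 4y4 >= 5
    y2 + 3y3 + 4y4 >= 3
    y1, y2, y3, y4 >= 0

Solving the primal: x* = (5, 0).
  primal value c^T x* = 25.
Solving the dual: y* = (0, 0, 0, 1.25).
  dual value b^T y* = 25.
Strong duality: c^T x* = b^T y*. Confirmed.

25


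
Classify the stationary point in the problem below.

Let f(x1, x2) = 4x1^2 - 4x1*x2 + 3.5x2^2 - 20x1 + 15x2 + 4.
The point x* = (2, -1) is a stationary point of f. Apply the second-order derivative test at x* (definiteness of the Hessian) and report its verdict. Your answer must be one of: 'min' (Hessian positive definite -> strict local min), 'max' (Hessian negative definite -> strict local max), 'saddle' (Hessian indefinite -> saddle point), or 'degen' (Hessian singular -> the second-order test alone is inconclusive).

Compute the Hessian H = grad^2 f:
  H = [[8, -4], [-4, 7]]
Verify stationarity: grad f(x*) = H x* + g = (0, 0).
Eigenvalues of H: 3.4689, 11.5311.
Both eigenvalues > 0, so H is positive definite -> x* is a strict local min.

min


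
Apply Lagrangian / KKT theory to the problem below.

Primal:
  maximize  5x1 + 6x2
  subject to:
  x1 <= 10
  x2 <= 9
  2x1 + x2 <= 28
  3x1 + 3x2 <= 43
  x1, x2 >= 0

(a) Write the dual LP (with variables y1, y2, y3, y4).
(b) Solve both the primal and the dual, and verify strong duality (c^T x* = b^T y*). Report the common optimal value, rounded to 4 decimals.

The standard primal-dual pair for 'max c^T x s.t. A x <= b, x >= 0' is:
  Dual:  min b^T y  s.t.  A^T y >= c,  y >= 0.

So the dual LP is:
  minimize  10y1 + 9y2 + 28y3 + 43y4
  subject to:
    y1 + 2y3 + 3y4 >= 5
    y2 + y3 + 3y4 >= 6
    y1, y2, y3, y4 >= 0

Solving the primal: x* = (5.3333, 9).
  primal value c^T x* = 80.6667.
Solving the dual: y* = (0, 1, 0, 1.6667).
  dual value b^T y* = 80.6667.
Strong duality: c^T x* = b^T y*. Confirmed.

80.6667
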